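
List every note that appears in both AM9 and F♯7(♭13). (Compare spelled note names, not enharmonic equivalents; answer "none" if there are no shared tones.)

C♯, E

AM9 = A, C♯, E, G♯, B.
F♯7(♭13) = F♯, A♯, C♯, E, D.
Shared: C♯, E.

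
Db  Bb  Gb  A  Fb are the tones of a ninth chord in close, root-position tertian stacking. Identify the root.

Arranged so that each adjacent pair is a third by letter name: Gb – Bb – Db – Fb – A.
The bottom of that stack, Gb, is the root (this is Gb dominant seventh sharp nine).

Gb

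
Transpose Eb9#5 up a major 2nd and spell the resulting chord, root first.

A major 2nd up from E♭ is F, so the new chord is F dominant ninth sharp five.
Root: F
Major 3rd (3rd): A
Augmented 5th (5th): C♯
Minor 7th (7th): E♭
Major 9th (9th): G

F, A, C♯, E♭, G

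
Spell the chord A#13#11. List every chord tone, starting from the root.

A♯, C𝄪, E♯, G♯, B♯, D𝄪, F𝄪

A#13#11 is a dominant thirteenth sharp eleven built on A♯.
Root: A♯
Major 3rd (3rd): C𝄪
Perfect 5th (5th): E♯
Minor 7th (7th): G♯
Major 9th (9th): B♯
Augmented 11th (11th): D𝄪
Major 13th (13th): F𝄪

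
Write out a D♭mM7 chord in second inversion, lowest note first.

Ab, C, Db, Fb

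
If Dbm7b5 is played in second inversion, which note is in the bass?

A𝄫

Dbm7b5 in root position is D♭–F♭–A𝄫–C♭.
Second inversion places the fifth in the bass, which is A𝄫.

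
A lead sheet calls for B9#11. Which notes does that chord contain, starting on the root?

Root B, quality dominant ninth sharp eleven:
B — root
D♯ — major 3rd
F♯ — perfect 5th
A — minor 7th
C♯ — major 9th
E♯ — augmented 11th

B – D♯ – F♯ – A – C♯ – E♯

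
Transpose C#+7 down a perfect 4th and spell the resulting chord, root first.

C# down a perfect 4th → G#. New chord: G# augmented seventh.
root → G#
3rd (major 3rd) → B#
5th (augmented 5th) → D##
7th (minor 7th) → F#

G#, B#, D##, F#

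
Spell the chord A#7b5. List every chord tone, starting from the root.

A#7b5 is a dominant seventh flat five built on A♯.
Root: A♯
Major 3rd (3rd): C𝄪
Diminished 5th (5th): E
Minor 7th (7th): G♯

A♯, C𝄪, E, G♯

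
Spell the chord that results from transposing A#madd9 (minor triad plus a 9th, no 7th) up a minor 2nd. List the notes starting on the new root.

B, D, F#, C#

Transposed root: A# → B (minor 2nd up). So we spell B minor added-ninth:
Root: B
Minor 3rd (3rd): D
Perfect 5th (5th): F#
Major 9th (9th): C#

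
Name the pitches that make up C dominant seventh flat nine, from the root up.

C dominant seventh flat nine: dominant seventh flat nine on C.
C — root
E — major 3rd
G — perfect 5th
Bb — minor 7th
Db — minor 9th

C – E – G – Bb – Db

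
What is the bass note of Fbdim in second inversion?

Cbb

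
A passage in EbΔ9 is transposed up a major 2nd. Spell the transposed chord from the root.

Transposed root: Eb → F (major 2nd up). So we spell F major ninth:
F — root
A — major 3rd
C — perfect 5th
E — major 7th
G — major 9th

F – A – C – E – G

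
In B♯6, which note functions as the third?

D𝄪

Root of B♯6 = B♯. The 3rd is a major 3rd: B♯ up a major 3rd → D𝄪.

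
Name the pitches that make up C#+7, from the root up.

Root C#, quality augmented seventh:
- root: C#
- major 3rd: E#
- augmented 5th: G##
- minor 7th: B

C#, E#, G##, B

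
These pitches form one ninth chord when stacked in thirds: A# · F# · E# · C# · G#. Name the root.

F#

Arranged so that each adjacent pair is a third by letter name: F# – A# – C# – E# – G#.
The bottom of that stack, F#, is the root (this is F# major ninth).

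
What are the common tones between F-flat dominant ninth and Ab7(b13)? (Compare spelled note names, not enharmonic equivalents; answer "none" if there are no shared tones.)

Fb, Ab, Gb

F-flat dominant ninth = Fb, Ab, Cb, Ebb, Gb.
Ab7(b13) = Ab, C, Eb, Gb, Fb.
Shared: Fb, Ab, Gb.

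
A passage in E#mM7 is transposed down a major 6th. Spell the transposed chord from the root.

G# – B – D# – F##

Transposed root: E# → G# (major 6th down). So we spell G# minor-major seventh:
root → G#
3rd (minor 3rd) → B
5th (perfect 5th) → D#
7th (major 7th) → F##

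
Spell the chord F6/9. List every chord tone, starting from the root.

F6/9 is a six-nine built on F.
F — root
A — major 3rd
C — perfect 5th
D — major 6th
G — major 9th

F, A, C, D, G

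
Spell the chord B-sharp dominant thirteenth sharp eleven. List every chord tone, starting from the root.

Root B-sharp, quality dominant thirteenth sharp eleven:
Root: B-sharp
Major 3rd (3rd): D-double-sharp
Perfect 5th (5th): F-double-sharp
Minor 7th (7th): A-sharp
Major 9th (9th): C-double-sharp
Augmented 11th (11th): E-double-sharp
Major 13th (13th): G-double-sharp

B-sharp – D-double-sharp – F-double-sharp – A-sharp – C-double-sharp – E-double-sharp – G-double-sharp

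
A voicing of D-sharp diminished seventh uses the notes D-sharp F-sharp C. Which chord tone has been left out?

The full D-sharp diminished seventh chord is D-sharp, F-sharp, A, C.
Comparing with the voicing, the diminished 5th (5th) — A — is absent.

A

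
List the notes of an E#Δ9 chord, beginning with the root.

E#Δ9 is a major ninth built on E#.
E# — root
G## — major 3rd
B# — perfect 5th
D## — major 7th
F## — major 9th

E# G## B# D## F##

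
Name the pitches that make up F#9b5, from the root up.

F# – A# – C – E – G#

Root F#, quality dominant ninth flat five:
F# — root
A# — major 3rd
C — diminished 5th
E — minor 7th
G# — major 9th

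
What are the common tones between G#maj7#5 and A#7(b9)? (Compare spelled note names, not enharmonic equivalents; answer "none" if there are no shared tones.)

G#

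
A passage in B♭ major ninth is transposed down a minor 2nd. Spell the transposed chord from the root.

B-flat down a minor 2nd → A. New chord: A major ninth.
root → A
3rd (major 3rd) → C-sharp
5th (perfect 5th) → E
7th (major 7th) → G-sharp
9th (major 9th) → B

A C-sharp E G-sharp B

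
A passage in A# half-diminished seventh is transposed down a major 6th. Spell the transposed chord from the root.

C-sharp  E  G  B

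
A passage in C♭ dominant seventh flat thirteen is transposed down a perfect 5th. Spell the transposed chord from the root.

Transposed root: C-flat → F-flat (perfect 5th down). So we spell F-flat dominant seventh flat thirteen:
F-flat — root
A-flat — major 3rd
C-flat — perfect 5th
E-double-flat — minor 7th
D-double-flat — minor 13th

F-flat  A-flat  C-flat  E-double-flat  D-double-flat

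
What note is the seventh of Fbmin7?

Ebb

Fbmin7 is built on Fb; its 7th is a minor 7th above the root.
A seventh above F uses the letter E, and the minor 7th above Fb is Ebb.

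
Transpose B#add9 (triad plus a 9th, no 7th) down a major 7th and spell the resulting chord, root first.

C#, E#, G#, D#

B# down a major 7th → C#. New chord: C# added-ninth.
C# — root
E# — major 3rd
G# — perfect 5th
D# — major 9th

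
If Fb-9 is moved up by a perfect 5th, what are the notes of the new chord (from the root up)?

C♭ – E𝄫 – G♭ – B𝄫 – D♭

A perfect 5th up from F♭ is C♭, so the new chord is C♭ minor ninth.
root → C♭
3rd (minor 3rd) → E𝄫
5th (perfect 5th) → G♭
7th (minor 7th) → B𝄫
9th (major 9th) → D♭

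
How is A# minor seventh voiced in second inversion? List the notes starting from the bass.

A# minor seventh = A#–C#–E#–G#; second inversion → fifth (E#) lowest.

E#, G#, A#, C#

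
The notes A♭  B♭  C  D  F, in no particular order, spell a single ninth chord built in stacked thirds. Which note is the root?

Arranged so that each adjacent pair is a third by letter name: B♭ – D – F – A♭ – C.
The bottom of that stack, B♭, is the root (this is B♭ dominant ninth).

B♭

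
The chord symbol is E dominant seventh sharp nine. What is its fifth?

Root of E dominant seventh sharp nine = E. The 5th is a perfect 5th: E up a perfect 5th → B.

B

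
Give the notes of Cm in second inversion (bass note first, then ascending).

In root position, Cm is C–Eb–G.
Second inversion puts the fifth (G) in the bass.

G  C  Eb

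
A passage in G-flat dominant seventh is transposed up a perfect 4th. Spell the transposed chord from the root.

C♭ E♭ G♭ B𝄫

G♭ up a perfect 4th → C♭. New chord: C♭ dominant seventh.
Root: C♭
Major 3rd (3rd): E♭
Perfect 5th (5th): G♭
Minor 7th (7th): B𝄫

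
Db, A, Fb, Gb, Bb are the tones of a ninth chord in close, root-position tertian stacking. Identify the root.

Gb

Arranged so that each adjacent pair is a third by letter name: Gb – Bb – Db – Fb – A.
The bottom of that stack, Gb, is the root (this is Gb dominant seventh sharp nine).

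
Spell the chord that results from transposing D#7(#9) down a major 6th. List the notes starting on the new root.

F♯, A♯, C♯, E, G𝄪

Transposed root: D♯ → F♯ (major 6th down). So we spell F♯ dominant seventh sharp nine:
Root: F♯
Major 3rd (3rd): A♯
Perfect 5th (5th): C♯
Minor 7th (7th): E
Augmented 9th (9th): G𝄪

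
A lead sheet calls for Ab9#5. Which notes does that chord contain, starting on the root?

A♭, C, E, G♭, B♭

Ab9#5 is a dominant ninth sharp five built on A♭.
- root: A♭
- major 3rd: C
- augmented 5th: E
- minor 7th: G♭
- major 9th: B♭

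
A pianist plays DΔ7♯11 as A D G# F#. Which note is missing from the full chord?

The full DΔ7♯11 chord is D, F#, A, C#, G#.
Comparing with the voicing, the major 7th (7th) — C# — is absent.

C#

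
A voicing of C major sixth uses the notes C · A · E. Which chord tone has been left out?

C major sixth = C, E, G, A. The voicing lacks the 5th (perfect 5th), G.

G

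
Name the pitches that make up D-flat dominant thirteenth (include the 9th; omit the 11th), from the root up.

Db F Ab Cb Eb Bb

D-flat dominant thirteenth is a dominant thirteenth built on Db.
Root: Db
Major 3rd (3rd): F
Perfect 5th (5th): Ab
Minor 7th (7th): Cb
Major 9th (9th): Eb
Major 13th (13th): Bb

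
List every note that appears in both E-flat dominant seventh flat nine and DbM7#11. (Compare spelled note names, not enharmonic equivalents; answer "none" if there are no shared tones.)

E-flat dominant seventh flat nine: Eb G Bb Db Fb
DbM7#11: Db F Ab C G
Common to both → G, Db.

G, Db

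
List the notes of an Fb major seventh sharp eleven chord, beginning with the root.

F-flat – A-flat – C-flat – E-flat – B-flat

Root F-flat, quality major seventh sharp eleven:
F-flat — root
A-flat — major 3rd
C-flat — perfect 5th
E-flat — major 7th
B-flat — augmented 11th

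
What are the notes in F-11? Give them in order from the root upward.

F  Ab  C  Eb  G  Bb

F-11 is a minor eleventh built on F.
root → F
3rd (minor 3rd) → Ab
5th (perfect 5th) → C
7th (minor 7th) → Eb
9th (major 9th) → G
11th (perfect 11th) → Bb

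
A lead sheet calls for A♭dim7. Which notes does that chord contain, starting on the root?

Root Ab, quality diminished seventh:
Root: Ab
Minor 3rd (3rd): Cb
Diminished 5th (5th): Ebb
Diminished 7th (7th): Gbb

Ab Cb Ebb Gbb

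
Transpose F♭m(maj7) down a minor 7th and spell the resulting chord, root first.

G♭, B𝄫, D♭, F

F♭ down a minor 7th → G♭. New chord: G♭ minor-major seventh.
G♭ — root
B𝄫 — minor 3rd
D♭ — perfect 5th
F — major 7th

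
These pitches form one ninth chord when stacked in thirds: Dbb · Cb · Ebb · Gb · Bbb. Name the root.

Cb

Stacking in thirds gives Cb – Ebb – Gb – Bbb – Dbb, so Cb is the root — Cb minor seventh flat nine.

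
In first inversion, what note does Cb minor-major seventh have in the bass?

Ebb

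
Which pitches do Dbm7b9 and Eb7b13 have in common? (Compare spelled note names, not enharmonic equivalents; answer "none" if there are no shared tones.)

Db, Cb

Dbm7b9 = Db, Fb, Ab, Cb, Ebb.
Eb7b13 = Eb, G, Bb, Db, Cb.
Shared: Db, Cb.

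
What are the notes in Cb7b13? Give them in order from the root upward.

Cb, Eb, Gb, Bbb, Abb

Root Cb, quality dominant seventh flat thirteen:
Root: Cb
Major 3rd (3rd): Eb
Perfect 5th (5th): Gb
Minor 7th (7th): Bbb
Minor 13th (13th): Abb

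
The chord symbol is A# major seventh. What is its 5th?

E♯

A# major seventh is built on A♯; its 5th is a perfect 5th above the root.
A fifth above A uses the letter E, and the perfect 5th above A♯ is E♯.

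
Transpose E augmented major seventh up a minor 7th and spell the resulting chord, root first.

D F-sharp A-sharp C-sharp

A minor 7th up from E is D, so the new chord is D augmented major seventh.
root → D
3rd (major 3rd) → F-sharp
5th (augmented 5th) → A-sharp
7th (major 7th) → C-sharp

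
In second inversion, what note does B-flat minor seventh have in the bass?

B-flat minor seventh = B-flat–D-flat–F–A-flat. Second inversion → fifth in the bass = F.

F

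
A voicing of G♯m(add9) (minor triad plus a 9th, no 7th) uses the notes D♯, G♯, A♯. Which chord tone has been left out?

The full G♯m(add9) chord is G♯, B, D♯, A♯.
Comparing with the voicing, the minor 3rd (3rd) — B — is absent.

B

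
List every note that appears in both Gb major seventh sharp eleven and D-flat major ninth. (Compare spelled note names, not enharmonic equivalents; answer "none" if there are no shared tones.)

D-flat  F  C

Gb major seventh sharp eleven = G-flat, B-flat, D-flat, F, C.
D-flat major ninth = D-flat, F, A-flat, C, E-flat.
Shared: D-flat, F, C.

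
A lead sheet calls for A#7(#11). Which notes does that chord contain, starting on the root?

Root A#, quality dominant seventh sharp eleven:
Root: A#
Major 3rd (3rd): C##
Perfect 5th (5th): E#
Minor 7th (7th): G#
Augmented 11th (11th): D##

A# C## E# G# D##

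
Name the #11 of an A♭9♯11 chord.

D

Root of A♭9♯11 = Ab. The 11th is an augmented 11th: Ab up an augmented 11th → D.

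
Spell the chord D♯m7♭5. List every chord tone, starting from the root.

Root D#, quality half-diminished seventh:
root → D#
3rd (minor 3rd) → F#
5th (diminished 5th) → A
7th (minor 7th) → C#

D#  F#  A  C#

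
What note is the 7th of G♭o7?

G♭o7 is built on Gb; its 7th is a diminished 7th above the root.
A seventh above G uses the letter F, and the diminished 7th above Gb is Fbb.

Fbb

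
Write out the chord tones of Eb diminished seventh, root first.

Eb Gb Bbb Dbb

Eb diminished seventh is a diminished seventh built on Eb.
Root: Eb
Minor 3rd (3rd): Gb
Diminished 5th (5th): Bbb
Diminished 7th (7th): Dbb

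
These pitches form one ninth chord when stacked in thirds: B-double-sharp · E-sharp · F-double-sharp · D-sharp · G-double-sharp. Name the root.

Arranged so that each adjacent pair is a third by letter name: E-sharp – G-double-sharp – B-double-sharp – D-sharp – F-double-sharp.
The bottom of that stack, E-sharp, is the root (this is E-sharp dominant ninth sharp five).

E-sharp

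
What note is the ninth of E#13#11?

F##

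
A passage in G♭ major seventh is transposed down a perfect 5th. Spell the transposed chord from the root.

C-flat, E-flat, G-flat, B-flat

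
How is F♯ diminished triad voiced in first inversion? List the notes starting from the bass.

A, C, F-sharp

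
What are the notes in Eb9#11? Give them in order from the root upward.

Eb, G, Bb, Db, F, A

Eb9#11: dominant ninth sharp eleven on Eb.
- root: Eb
- major 3rd: G
- perfect 5th: Bb
- minor 7th: Db
- major 9th: F
- augmented 11th: A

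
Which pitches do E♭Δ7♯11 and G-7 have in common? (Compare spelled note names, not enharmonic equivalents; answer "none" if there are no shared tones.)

G Bb D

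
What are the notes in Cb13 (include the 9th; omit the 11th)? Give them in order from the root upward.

C♭, E♭, G♭, B𝄫, D♭, A♭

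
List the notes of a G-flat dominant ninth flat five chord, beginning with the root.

Gb – Bb – Dbb – Fb – Ab

G-flat dominant ninth flat five is a dominant ninth flat five built on Gb.
Gb — root
Bb — major 3rd
Dbb — diminished 5th
Fb — minor 7th
Ab — major 9th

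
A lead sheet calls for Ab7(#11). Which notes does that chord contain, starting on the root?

Ab, C, Eb, Gb, D

Ab7(#11): dominant seventh sharp eleven on Ab.
Ab — root
C — major 3rd
Eb — perfect 5th
Gb — minor 7th
D — augmented 11th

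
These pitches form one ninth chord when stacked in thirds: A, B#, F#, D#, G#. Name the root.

G#

Stacking in thirds gives G# – B# – D# – F# – A, so G# is the root — G# dominant seventh flat nine.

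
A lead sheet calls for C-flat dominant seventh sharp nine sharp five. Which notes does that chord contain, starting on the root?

Cb – Eb – G – Bbb – D

Root Cb, quality dominant seventh sharp nine sharp five:
Cb — root
Eb — major 3rd
G — augmented 5th
Bbb — minor 7th
D — augmented 9th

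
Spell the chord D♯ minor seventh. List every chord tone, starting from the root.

D#, F#, A#, C#

Root D#, quality minor seventh:
D# — root
F# — minor 3rd
A# — perfect 5th
C# — minor 7th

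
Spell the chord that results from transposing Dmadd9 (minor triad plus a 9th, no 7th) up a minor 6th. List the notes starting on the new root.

Bb, Db, F, C

A minor 6th up from D is Bb, so the new chord is Bb minor added-ninth.
Bb — root
Db — minor 3rd
F — perfect 5th
C — major 9th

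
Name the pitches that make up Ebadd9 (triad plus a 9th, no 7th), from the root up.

Ebadd9 is an added-ninth built on Eb.
root → Eb
3rd (major 3rd) → G
5th (perfect 5th) → Bb
9th (major 9th) → F

Eb – G – Bb – F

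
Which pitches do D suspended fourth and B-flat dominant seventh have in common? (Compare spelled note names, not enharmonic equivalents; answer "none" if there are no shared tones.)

D

D suspended fourth = D, G, A.
B-flat dominant seventh = B-flat, D, F, A-flat.
Shared: D.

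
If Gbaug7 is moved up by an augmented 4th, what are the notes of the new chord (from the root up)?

An augmented 4th up from G♭ is C, so the new chord is C augmented seventh.
Root: C
Major 3rd (3rd): E
Augmented 5th (5th): G♯
Minor 7th (7th): B♭

C E G♯ B♭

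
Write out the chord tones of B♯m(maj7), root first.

B#  D#  F##  A##

B♯m(maj7) is a minor-major seventh built on B#.
B# — root
D# — minor 3rd
F## — perfect 5th
A## — major 7th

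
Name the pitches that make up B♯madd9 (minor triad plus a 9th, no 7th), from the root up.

B#  D#  F##  C##

B♯madd9: minor added-ninth on B#.
Root: B#
Minor 3rd (3rd): D#
Perfect 5th (5th): F##
Major 9th (9th): C##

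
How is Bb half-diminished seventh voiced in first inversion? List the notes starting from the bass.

D-flat F-flat A-flat B-flat

In root position, Bb half-diminished seventh is B-flat–D-flat–F-flat–A-flat.
First inversion puts the third (D-flat) in the bass.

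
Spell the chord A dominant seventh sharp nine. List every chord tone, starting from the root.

A dominant seventh sharp nine is a dominant seventh sharp nine built on A.
- root: A
- major 3rd: C#
- perfect 5th: E
- minor 7th: G
- augmented 9th: B#

A  C#  E  G  B#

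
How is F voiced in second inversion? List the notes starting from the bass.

C  F  A

F = F–A–C; second inversion → fifth (C) lowest.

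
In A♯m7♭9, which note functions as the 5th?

E♯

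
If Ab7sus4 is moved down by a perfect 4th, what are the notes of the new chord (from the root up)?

Eb, Ab, Bb, Db

Transposed root: Ab → Eb (perfect 4th down). So we spell Eb dominant seventh suspended fourth:
Eb — root
Ab — perfect 4th
Bb — perfect 5th
Db — minor 7th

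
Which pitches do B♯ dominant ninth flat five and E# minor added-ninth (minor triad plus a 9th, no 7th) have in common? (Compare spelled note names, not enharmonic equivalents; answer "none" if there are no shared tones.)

B♯ dominant ninth flat five = B-sharp, D-double-sharp, F-sharp, A-sharp, C-double-sharp.
E# minor added-ninth = E-sharp, G-sharp, B-sharp, F-double-sharp.
Shared: B-sharp.

B-sharp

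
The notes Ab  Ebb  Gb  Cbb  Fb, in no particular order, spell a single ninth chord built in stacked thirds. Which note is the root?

Fb

Arranged so that each adjacent pair is a third by letter name: Fb – Ab – Cbb – Ebb – Gb.
The bottom of that stack, Fb, is the root (this is Fb dominant ninth flat five).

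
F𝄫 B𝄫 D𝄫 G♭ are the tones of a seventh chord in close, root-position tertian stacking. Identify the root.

Stacking in thirds gives G♭ – B𝄫 – D𝄫 – F𝄫, so G♭ is the root — G♭ diminished seventh.

G♭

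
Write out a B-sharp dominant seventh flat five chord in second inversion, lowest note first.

B-sharp dominant seventh flat five = B-sharp–D-double-sharp–F-sharp–A-sharp; second inversion → fifth (F-sharp) lowest.

F-sharp – A-sharp – B-sharp – D-double-sharp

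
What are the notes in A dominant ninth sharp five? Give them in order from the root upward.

A C-sharp E-sharp G B

A dominant ninth sharp five: dominant ninth sharp five on A.
A — root
C-sharp — major 3rd
E-sharp — augmented 5th
G — minor 7th
B — major 9th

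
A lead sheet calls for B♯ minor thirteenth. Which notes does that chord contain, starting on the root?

B♯ minor thirteenth is a minor thirteenth built on B#.
B# — root
D# — minor 3rd
F## — perfect 5th
A# — minor 7th
C## — major 9th
E# — perfect 11th
G## — major 13th

B# D# F## A# C## E# G##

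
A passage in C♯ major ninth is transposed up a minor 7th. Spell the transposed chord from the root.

C-sharp up a minor 7th → B. New chord: B major ninth.
Root: B
Major 3rd (3rd): D-sharp
Perfect 5th (5th): F-sharp
Major 7th (7th): A-sharp
Major 9th (9th): C-sharp

B, D-sharp, F-sharp, A-sharp, C-sharp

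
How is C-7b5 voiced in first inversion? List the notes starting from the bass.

In root position, C-7b5 is C–Eb–Gb–Bb.
First inversion puts the third (Eb) in the bass.

Eb, Gb, Bb, C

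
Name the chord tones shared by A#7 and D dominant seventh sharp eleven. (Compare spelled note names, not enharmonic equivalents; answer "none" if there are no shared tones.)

A#7: A♯ C𝄪 E♯ G♯
D dominant seventh sharp eleven: D F♯ A C G♯
Common to both → G♯.

G♯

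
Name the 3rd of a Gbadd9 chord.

Gbadd9 is built on Gb; its 3rd is a major 3rd above the root.
A third above G uses the letter B, and the major 3rd above Gb is Bb.

Bb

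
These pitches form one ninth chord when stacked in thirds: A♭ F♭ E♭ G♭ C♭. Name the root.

Arranged so that each adjacent pair is a third by letter name: F♭ – A♭ – C♭ – E♭ – G♭.
The bottom of that stack, F♭, is the root (this is F♭ major ninth).

F♭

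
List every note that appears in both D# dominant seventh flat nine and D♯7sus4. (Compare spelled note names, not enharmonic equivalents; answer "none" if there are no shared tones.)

D# dominant seventh flat nine: D# F## A# C# E
D♯7sus4: D# G# A# C#
Common to both → D#, A#, C#.

D#  A#  C#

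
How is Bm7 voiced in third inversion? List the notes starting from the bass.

Bm7 = B–D–F#–A; third inversion → seventh (A) lowest.

A, B, D, F#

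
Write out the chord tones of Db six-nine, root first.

Db  F  Ab  Bb  Eb

Db six-nine: six-nine on Db.
root → Db
3rd (major 3rd) → F
5th (perfect 5th) → Ab
6th (major 6th) → Bb
9th (major 9th) → Eb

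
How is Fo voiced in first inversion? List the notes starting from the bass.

Fo = F–Ab–Cb; first inversion → third (Ab) lowest.

Ab Cb F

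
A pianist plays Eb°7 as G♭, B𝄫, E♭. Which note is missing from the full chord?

Eb°7 = E♭, G♭, B𝄫, D𝄫. The voicing lacks the 7th (diminished 7th), D𝄫.

D𝄫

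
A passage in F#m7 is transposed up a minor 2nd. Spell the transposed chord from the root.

Transposed root: F# → G (minor 2nd up). So we spell G minor seventh:
- root: G
- minor 3rd: Bb
- perfect 5th: D
- minor 7th: F

G – Bb – D – F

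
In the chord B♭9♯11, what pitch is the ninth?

B♭9♯11 is built on Bb; its 9th is a major 9th above the root.
A second above B uses the letter C, and the major 9th above Bb is C.

C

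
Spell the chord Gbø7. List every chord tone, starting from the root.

Gbø7 is a half-diminished seventh built on Gb.
Gb — root
Bbb — minor 3rd
Dbb — diminished 5th
Fb — minor 7th

Gb – Bbb – Dbb – Fb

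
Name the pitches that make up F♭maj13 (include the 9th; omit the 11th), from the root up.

F♭maj13: major thirteenth on Fb.
root → Fb
3rd (major 3rd) → Ab
5th (perfect 5th) → Cb
7th (major 7th) → Eb
9th (major 9th) → Gb
13th (major 13th) → Db

Fb Ab Cb Eb Gb Db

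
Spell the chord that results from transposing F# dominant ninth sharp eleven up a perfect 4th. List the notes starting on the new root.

B  D#  F#  A  C#  E#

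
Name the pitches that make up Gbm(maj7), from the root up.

Gb Bbb Db F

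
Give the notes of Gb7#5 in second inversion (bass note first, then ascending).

D, F♭, G♭, B♭

In root position, Gb7#5 is G♭–B♭–D–F♭.
Second inversion puts the fifth (D) in the bass.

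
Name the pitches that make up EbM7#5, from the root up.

Eb, G, B, D

Root Eb, quality augmented major seventh:
root → Eb
3rd (major 3rd) → G
5th (augmented 5th) → B
7th (major 7th) → D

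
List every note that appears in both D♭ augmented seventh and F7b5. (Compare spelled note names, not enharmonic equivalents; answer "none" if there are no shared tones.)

F  A  Cb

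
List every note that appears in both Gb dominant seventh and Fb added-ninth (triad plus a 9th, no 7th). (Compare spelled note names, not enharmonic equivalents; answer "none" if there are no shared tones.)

Gb – Fb

Gb dominant seventh: Gb Bb Db Fb
Fb added-ninth: Fb Ab Cb Gb
Common to both → Gb, Fb.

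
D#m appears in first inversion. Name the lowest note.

F#

D#m = D#–F#–A#. First inversion → third in the bass = F#.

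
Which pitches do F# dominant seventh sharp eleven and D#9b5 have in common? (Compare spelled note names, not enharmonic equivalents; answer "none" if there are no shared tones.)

C#

F# dominant seventh sharp eleven = F#, A#, C#, E, B#.
D#9b5 = D#, F##, A, C#, E#.
Shared: C#.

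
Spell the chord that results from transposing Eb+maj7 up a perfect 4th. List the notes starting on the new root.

Eb up a perfect 4th → Ab. New chord: Ab augmented major seventh.
Ab — root
C — major 3rd
E — augmented 5th
G — major 7th

Ab C E G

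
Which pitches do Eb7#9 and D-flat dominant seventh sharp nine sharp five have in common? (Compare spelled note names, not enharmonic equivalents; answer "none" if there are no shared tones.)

Db

Eb7#9: Eb G Bb Db F#
D-flat dominant seventh sharp nine sharp five: Db F A Cb E
Common to both → Db.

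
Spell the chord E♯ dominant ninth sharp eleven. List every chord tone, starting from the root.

E#, G##, B#, D#, F##, A##

Root E#, quality dominant ninth sharp eleven:
root → E#
3rd (major 3rd) → G##
5th (perfect 5th) → B#
7th (minor 7th) → D#
9th (major 9th) → F##
11th (augmented 11th) → A##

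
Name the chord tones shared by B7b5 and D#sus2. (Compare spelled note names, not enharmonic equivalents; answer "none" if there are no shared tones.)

B7b5 = B, D#, F, A.
D#sus2 = D#, E#, A#.
Shared: D#.

D#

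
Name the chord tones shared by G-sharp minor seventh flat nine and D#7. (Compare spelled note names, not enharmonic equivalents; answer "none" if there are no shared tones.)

D♯

G-sharp minor seventh flat nine: G♯ B D♯ F♯ A
D#7: D♯ F𝄪 A♯ C♯
Common to both → D♯.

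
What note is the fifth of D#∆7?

A♯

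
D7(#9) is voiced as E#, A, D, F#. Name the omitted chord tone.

D7(#9) = D, F#, A, C, E#. The voicing lacks the 7th (minor 7th), C.

C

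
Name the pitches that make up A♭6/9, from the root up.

Root Ab, quality six-nine:
Root: Ab
Major 3rd (3rd): C
Perfect 5th (5th): Eb
Major 6th (6th): F
Major 9th (9th): Bb

Ab – C – Eb – F – Bb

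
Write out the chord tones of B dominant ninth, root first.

B D-sharp F-sharp A C-sharp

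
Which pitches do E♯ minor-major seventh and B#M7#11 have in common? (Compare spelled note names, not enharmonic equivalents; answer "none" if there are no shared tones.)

E♯ minor-major seventh: E# G# B# D##
B#M7#11: B# D## F## A## E##
Common to both → B#, D##.

B#  D##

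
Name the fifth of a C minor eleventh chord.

G

C minor eleventh is built on C; its 5th is a perfect 5th above the root.
A fifth above C uses the letter G, and the perfect 5th above C is G.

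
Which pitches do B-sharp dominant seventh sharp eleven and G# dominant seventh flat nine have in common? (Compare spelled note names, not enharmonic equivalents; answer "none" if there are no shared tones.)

B-sharp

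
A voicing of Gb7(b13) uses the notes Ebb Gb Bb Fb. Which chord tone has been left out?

Db

Gb7(b13) = Gb, Bb, Db, Fb, Ebb. The voicing lacks the 5th (perfect 5th), Db.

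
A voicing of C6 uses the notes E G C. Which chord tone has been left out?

A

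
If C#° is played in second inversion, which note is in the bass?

G

C#° in root position is C♯–E–G.
Second inversion places the fifth in the bass, which is G.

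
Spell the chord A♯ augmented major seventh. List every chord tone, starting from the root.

A♯ – C𝄪 – E𝄪 – G𝄪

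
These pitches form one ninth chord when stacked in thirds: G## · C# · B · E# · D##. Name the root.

Stacking in thirds gives C# – E# – G## – B – D##, so C# is the root — C# dominant seventh sharp nine sharp five.

C#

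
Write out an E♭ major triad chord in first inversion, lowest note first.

G  Bb  Eb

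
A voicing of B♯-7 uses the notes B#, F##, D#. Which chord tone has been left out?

B♯-7 = B#, D#, F##, A#. The voicing lacks the 7th (minor 7th), A#.

A#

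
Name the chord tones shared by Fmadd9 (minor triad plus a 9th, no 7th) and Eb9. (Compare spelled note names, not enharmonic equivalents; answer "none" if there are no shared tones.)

Fmadd9: F Ab C G
Eb9: Eb G Bb Db F
Common to both → F, G.

F G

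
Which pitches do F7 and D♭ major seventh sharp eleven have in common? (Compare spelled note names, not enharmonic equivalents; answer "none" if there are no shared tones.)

F7 = F, A, C, Eb.
D♭ major seventh sharp eleven = Db, F, Ab, C, G.
Shared: F, C.

F – C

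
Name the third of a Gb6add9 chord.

Gb6add9 is built on G♭; its 3rd is a major 3rd above the root.
A third above G uses the letter B, and the major 3rd above G♭ is B♭.

B♭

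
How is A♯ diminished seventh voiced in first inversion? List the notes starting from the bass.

C-sharp, E, G, A-sharp

In root position, A♯ diminished seventh is A-sharp–C-sharp–E–G.
First inversion puts the third (C-sharp) in the bass.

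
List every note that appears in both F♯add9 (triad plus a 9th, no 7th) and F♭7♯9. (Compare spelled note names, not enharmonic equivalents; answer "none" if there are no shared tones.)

F♯add9: F# A# C# G#
F♭7♯9: Fb Ab Cb Ebb G
Common to both → none.

none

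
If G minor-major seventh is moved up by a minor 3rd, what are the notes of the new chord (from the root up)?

B-flat  D-flat  F  A

G up a minor 3rd → B-flat. New chord: B-flat minor-major seventh.
Root: B-flat
Minor 3rd (3rd): D-flat
Perfect 5th (5th): F
Major 7th (7th): A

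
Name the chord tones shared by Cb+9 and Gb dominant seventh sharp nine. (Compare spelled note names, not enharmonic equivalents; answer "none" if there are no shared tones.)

Db

Cb+9: Cb Eb G Bbb Db
Gb dominant seventh sharp nine: Gb Bb Db Fb A
Common to both → Db.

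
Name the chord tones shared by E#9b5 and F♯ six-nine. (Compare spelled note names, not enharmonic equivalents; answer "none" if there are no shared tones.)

D♯

E#9b5 = E♯, G𝄪, B, D♯, F𝄪.
F♯ six-nine = F♯, A♯, C♯, D♯, G♯.
Shared: D♯.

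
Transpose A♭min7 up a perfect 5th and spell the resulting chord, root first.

Eb Gb Bb Db

Transposed root: Ab → Eb (perfect 5th up). So we spell Eb minor seventh:
- root: Eb
- minor 3rd: Gb
- perfect 5th: Bb
- minor 7th: Db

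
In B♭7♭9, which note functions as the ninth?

Root of B♭7♭9 = Bb. The 9th is a minor 9th: Bb up a minor 9th → Cb.

Cb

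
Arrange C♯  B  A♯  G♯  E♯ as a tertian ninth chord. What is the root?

A♯

Stacking in thirds gives A♯ – C♯ – E♯ – G♯ – B, so A♯ is the root — A♯ minor seventh flat nine.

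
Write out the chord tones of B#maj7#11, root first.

B#maj7#11 is a major seventh sharp eleven built on B#.
root → B#
3rd (major 3rd) → D##
5th (perfect 5th) → F##
7th (major 7th) → A##
11th (augmented 11th) → E##

B#, D##, F##, A##, E##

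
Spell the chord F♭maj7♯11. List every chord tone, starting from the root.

F♭maj7♯11 is a major seventh sharp eleven built on Fb.
Fb — root
Ab — major 3rd
Cb — perfect 5th
Eb — major 7th
Bb — augmented 11th

Fb, Ab, Cb, Eb, Bb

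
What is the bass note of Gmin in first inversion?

Bb

Gmin in root position is G–Bb–D.
First inversion places the third in the bass, which is Bb.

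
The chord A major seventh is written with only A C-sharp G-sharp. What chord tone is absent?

A major seventh = A, C-sharp, E, G-sharp. The voicing lacks the 5th (perfect 5th), E.

E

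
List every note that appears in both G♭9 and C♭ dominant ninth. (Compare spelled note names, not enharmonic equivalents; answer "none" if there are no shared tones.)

Gb Db

G♭9 = Gb, Bb, Db, Fb, Ab.
C♭ dominant ninth = Cb, Eb, Gb, Bbb, Db.
Shared: Gb, Db.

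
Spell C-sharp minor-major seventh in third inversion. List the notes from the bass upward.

B-sharp, C-sharp, E, G-sharp

C-sharp minor-major seventh = C-sharp–E–G-sharp–B-sharp; third inversion → seventh (B-sharp) lowest.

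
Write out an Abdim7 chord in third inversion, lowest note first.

Gbb Ab Cb Ebb

Abdim7 = Ab–Cb–Ebb–Gbb; third inversion → seventh (Gbb) lowest.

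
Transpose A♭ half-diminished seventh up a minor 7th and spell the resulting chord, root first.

G-flat, B-double-flat, D-double-flat, F-flat

A minor 7th up from A-flat is G-flat, so the new chord is G-flat half-diminished seventh.
Root: G-flat
Minor 3rd (3rd): B-double-flat
Diminished 5th (5th): D-double-flat
Minor 7th (7th): F-flat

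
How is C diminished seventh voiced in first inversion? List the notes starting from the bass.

C diminished seventh = C–Eb–Gb–Bbb; first inversion → third (Eb) lowest.

Eb – Gb – Bbb – C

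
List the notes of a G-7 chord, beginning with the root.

G, Bb, D, F

G-7 is a minor seventh built on G.
G — root
Bb — minor 3rd
D — perfect 5th
F — minor 7th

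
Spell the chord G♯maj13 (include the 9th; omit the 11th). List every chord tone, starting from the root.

G♯maj13: major thirteenth on G♯.
- root: G♯
- major 3rd: B♯
- perfect 5th: D♯
- major 7th: F𝄪
- major 9th: A♯
- major 13th: E♯

G♯, B♯, D♯, F𝄪, A♯, E♯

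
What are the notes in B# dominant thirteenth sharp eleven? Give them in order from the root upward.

B#, D##, F##, A#, C##, E##, G##

B# dominant thirteenth sharp eleven: dominant thirteenth sharp eleven on B#.
- root: B#
- major 3rd: D##
- perfect 5th: F##
- minor 7th: A#
- major 9th: C##
- augmented 11th: E##
- major 13th: G##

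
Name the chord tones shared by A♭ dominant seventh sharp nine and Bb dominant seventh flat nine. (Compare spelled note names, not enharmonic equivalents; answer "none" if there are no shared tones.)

A♭ dominant seventh sharp nine: A-flat C E-flat G-flat B
Bb dominant seventh flat nine: B-flat D F A-flat C-flat
Common to both → A-flat.

A-flat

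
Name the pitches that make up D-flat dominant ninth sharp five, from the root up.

D-flat dominant ninth sharp five: dominant ninth sharp five on Db.
- root: Db
- major 3rd: F
- augmented 5th: A
- minor 7th: Cb
- major 9th: Eb

Db F A Cb Eb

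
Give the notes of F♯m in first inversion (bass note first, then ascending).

A C♯ F♯

F♯m = F♯–A–C♯; first inversion → third (A) lowest.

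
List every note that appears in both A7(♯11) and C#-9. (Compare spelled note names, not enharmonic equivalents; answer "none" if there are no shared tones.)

C♯ E D♯

A7(♯11) = A, C♯, E, G, D♯.
C#-9 = C♯, E, G♯, B, D♯.
Shared: C♯, E, D♯.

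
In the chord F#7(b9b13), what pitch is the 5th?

F#7(b9b13) is built on F#; its 5th is a perfect 5th above the root.
A fifth above F uses the letter C, and the perfect 5th above F# is C#.

C#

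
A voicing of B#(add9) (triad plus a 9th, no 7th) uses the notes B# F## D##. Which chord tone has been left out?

C##

B#(add9) = B#, D##, F##, C##. The voicing lacks the 9th (major 9th), C##.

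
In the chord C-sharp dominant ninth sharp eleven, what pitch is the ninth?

Root of C-sharp dominant ninth sharp eleven = C#. The 9th is a major 9th: C# up a major 9th → D#.

D#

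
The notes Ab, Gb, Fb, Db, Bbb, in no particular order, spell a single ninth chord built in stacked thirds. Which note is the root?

Stacking in thirds gives Gb – Bbb – Db – Fb – Ab, so Gb is the root — Gb minor ninth.

Gb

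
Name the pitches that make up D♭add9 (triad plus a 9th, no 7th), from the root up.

D♭add9 is an added-ninth built on D♭.
D♭ — root
F — major 3rd
A♭ — perfect 5th
E♭ — major 9th

D♭, F, A♭, E♭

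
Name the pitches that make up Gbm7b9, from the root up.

G♭ – B𝄫 – D♭ – F♭ – A𝄫

Gbm7b9 is a minor seventh flat nine built on G♭.
G♭ — root
B𝄫 — minor 3rd
D♭ — perfect 5th
F♭ — minor 7th
A𝄫 — minor 9th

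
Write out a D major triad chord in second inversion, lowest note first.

D major triad = D–F-sharp–A; second inversion → fifth (A) lowest.

A, D, F-sharp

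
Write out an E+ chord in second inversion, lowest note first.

E+ = E–G#–B#; second inversion → fifth (B#) lowest.

B#, E, G#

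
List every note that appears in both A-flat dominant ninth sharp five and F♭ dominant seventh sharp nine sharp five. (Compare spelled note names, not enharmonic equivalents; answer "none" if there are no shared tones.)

A-flat dominant ninth sharp five = A-flat, C, E, G-flat, B-flat.
F♭ dominant seventh sharp nine sharp five = F-flat, A-flat, C, E-double-flat, G.
Shared: A-flat, C.

A-flat, C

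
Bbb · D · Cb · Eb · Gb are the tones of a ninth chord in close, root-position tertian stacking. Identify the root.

Arranged so that each adjacent pair is a third by letter name: Cb – Eb – Gb – Bbb – D.
The bottom of that stack, Cb, is the root (this is Cb dominant seventh sharp nine).

Cb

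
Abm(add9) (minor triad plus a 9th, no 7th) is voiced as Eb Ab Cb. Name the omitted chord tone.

Bb

The full Abm(add9) chord is Ab, Cb, Eb, Bb.
Comparing with the voicing, the major 9th (9th) — Bb — is absent.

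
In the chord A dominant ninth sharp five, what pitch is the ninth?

B

A dominant ninth sharp five is built on A; its 9th is a major 9th above the root.
A second above A uses the letter B, and the major 9th above A is B.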